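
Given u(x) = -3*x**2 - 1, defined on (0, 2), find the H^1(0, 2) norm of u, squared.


||u||_{H^1}^2 = 858/5

The H^1 norm (squared) on an interval (0, L) is
  ||u||_{H^1}^2 = ∫_0^L u(x)^2 dx + ∫_0^L u'(x)^2 dx.
Compute u'(x) = -6*x.
Then u(x)^2 = 9*x**4 + 6*x**2 + 1 and u'(x)^2 = 36*x**2.
Integrate each monomial from 0 to 2 using ∫_0^2 c·x^n dx = c·2^(n+1)/(n+1):
  ∫_0^2 u(x)^2 dx = ∫_0^2 (9*x^4 + 6*x^2 + 1) dx. Term by term:
    ∫_0^2 9*x^4 dx = 288/5;  ∫_0^2 6*x^2 dx = 16;  ∫_0^2 1 dx = 2.
  Sum: 288/5 + 16 + 2 = 378/5.
  ∫_0^2 u'(x)^2 dx = ∫_0^2 (36*x^2) dx. Term by term:
    ∫_0^2 36*x^2 dx = 96.
Adding: ||u||_{H^1}^2 = 378/5 + 96 = 858/5.


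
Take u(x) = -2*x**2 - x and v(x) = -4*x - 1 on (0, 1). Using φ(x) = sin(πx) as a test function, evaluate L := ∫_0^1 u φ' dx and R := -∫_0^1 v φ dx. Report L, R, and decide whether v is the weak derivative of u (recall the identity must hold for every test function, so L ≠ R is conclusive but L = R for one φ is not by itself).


LHS = 6/π, RHS = 6/π. Yes, v = u' weakly.

u(x) = -2*x**2 - x, classical derivative u'(x) = -4*x - 1.
φ(x) = sin(πx), so φ'(x) = π*cos(π*x).
Note φ(0) = φ(1) = 0, so the boundary term u·φ vanishes.
LHS = ∫_0^1 u(x) φ'(x) dx = ∫_0^1 (-2*π*x^2*cos(π*x) - π*x*cos(π*x)) dx. Term by term:
  ∫_0^1 -π*x*cos(π*x) dx = 2/π;  ∫_0^1 -2*π*x^2*cos(π*x) dx = 4/π.
Sum: 2/π + 4/π = 6/π.
So LHS = 6/π.
∫_0^1 v(x) φ(x) dx = ∫_0^1 (-4*x*sin(π*x) - sin(π*x)) dx. Term by term:
  ∫_0^1 -sin(π*x) dx = -2/π;  ∫_0^1 -4*x*sin(π*x) dx = -4/π.
Sum: -2/π − 4/π = -6/π.
So RHS = -∫_0^1 v(x) φ(x) dx = 6/π.
LHS = RHS, so the identity holds for this test φ.
Moreover u is smooth here and v(x) = u'(x) = -4*x - 1 pointwise, so the identity holds for every test function. Hence v is the weak derivative of u.


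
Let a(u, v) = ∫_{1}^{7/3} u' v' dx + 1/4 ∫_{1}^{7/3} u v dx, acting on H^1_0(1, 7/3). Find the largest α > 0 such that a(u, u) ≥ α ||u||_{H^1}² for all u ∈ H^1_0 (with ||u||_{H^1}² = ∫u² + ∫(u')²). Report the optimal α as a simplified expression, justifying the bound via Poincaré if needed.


α = (4 + 9*π^2)/(16 + 9*π^2)

Coercivity of a(·,·) on H^1_0(1, 7/3) means a(u, u) ≥ α ||u||_{H^1}² for every u ∈ H^1_0.
The interval has length L = 4/3, and Poincaré/coercivity depend only on L. Here a(u, u) = ∫(u')² + (1/4)·∫u².
Here 0 < c = 1/4 < 1. The condition a(u,u) ≥ α||u||_{H^1}² reads (1−α)∫(u')² ≥ (α−c)∫u². Any admissible α is ≤ 1 (rapidly oscillating u have ∫u²/∫(u')² → 0), and α = 1 would force 0 ≥ (1−c)∫u², impossible since c < 1; so 1−α > 0. By the sharp Poincaré inequality on H^1_0 of an interval of length L, ∫(u')² ≥ (π/L)²∫u² with equality for the first sine mode sin(π(x−x₀)/L) (x₀ the left endpoint), so the inequality holds for all u iff (1−α)(π/L)² ≥ α − c, i.e. α ≤ ((π/L)² + c)/((π/L)² + 1) = (1 + c(L/π)²)/(1 + (L/π)²). With (π/L)² = 9*π^2/16 and c = 1/4, the largest admissible constant is α = ((π/L)² + c)/((π/L)² + 1).
Simplifying, α = (4 + 9*π^2)/(16 + 9*π^2).


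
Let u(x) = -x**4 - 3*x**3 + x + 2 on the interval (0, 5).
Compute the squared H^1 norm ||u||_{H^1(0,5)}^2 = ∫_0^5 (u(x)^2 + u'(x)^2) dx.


||u||_{H^1}^2 = 255001025/252

The H^1 norm (squared) on an interval (0, L) is
  ||u||_{H^1}^2 = ∫_0^L u(x)^2 dx + ∫_0^L u'(x)^2 dx.
Compute u'(x) = -4*x**3 - 9*x**2 + 1.
Then u(x)^2 = x**8 + 6*x**7 + 9*x**6 - 2*x**5 - 10*x**4 - 12*x**3 + x**2 + 4*x + 4 and u'(x)^2 = 16*x**6 + 72*x**5 + 81*x**4 - 8*x**3 - 18*x**2 + 1.
Integrate each monomial from 0 to 5 using ∫_0^5 c·x^n dx = c·5^(n+1)/(n+1):
  ∫_0^5 u(x)^2 dx = ∫_0^5 (x^8 + 6*x^7 + 9*x^6 - 2*x^5 - 10*x^4 - 12*x^3 + x^2 + 4*x + 4) dx. Term by term:
    ∫_0^5 x^8 dx = 1953125/9;  ∫_0^5 6*x^7 dx = 1171875/4;  ∫_0^5 9*x^6 dx = 703125/7;
    ∫_0^5 -2*x^5 dx = -15625/3;  ∫_0^5 -10*x^4 dx = -6250;  ∫_0^5 -12*x^3 dx = -1875;
    ∫_0^5 x^2 dx = 125/3;  ∫_0^5 4*x dx = 50;  ∫_0^5 4 dx = 20.
  Sum: 1953125/9 + 1171875/4 + 703125/7 − 15625/3 − 6250 − 1875 + 125/3 + 50 + 20 = 150496265/252.
  ∫_0^5 u'(x)^2 dx = ∫_0^5 (16*x^6 + 72*x^5 + 81*x^4 - 8*x^3 - 18*x^2 + 1) dx. Term by term:
    ∫_0^5 16*x^6 dx = 1250000/7;  ∫_0^5 72*x^5 dx = 187500;  ∫_0^5 81*x^4 dx = 50625;
    ∫_0^5 -8*x^3 dx = -1250;  ∫_0^5 -18*x^2 dx = -750;  ∫_0^5 1 dx = 5.
  Sum: 1250000/7 + 187500 + 50625 − 1250 − 750 + 5 = 2902910/7.
Adding: ||u||_{H^1}^2 = 150496265/252 + 2902910/7 = 255001025/252.


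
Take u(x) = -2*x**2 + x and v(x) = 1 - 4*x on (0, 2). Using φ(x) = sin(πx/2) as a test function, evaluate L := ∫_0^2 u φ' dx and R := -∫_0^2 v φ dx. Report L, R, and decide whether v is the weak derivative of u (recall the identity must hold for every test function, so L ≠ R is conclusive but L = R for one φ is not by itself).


LHS = 12/π, RHS = 12/π. Yes, v = u' weakly.

u(x) = -2*x**2 + x, classical derivative u'(x) = 1 - 4*x.
φ(x) = sin(πx/2), so φ'(x) = π*cos(π*x/2)/2.
Note φ(0) = φ(2) = 0, so the boundary term u·φ vanishes.
LHS = ∫_0^2 u(x) φ'(x) dx = ∫_0^2 (-π*x^2*cos(π*x/2) + π*x*cos(π*x/2)/2) dx. Term by term:
  ∫_0^2 π*x*cos(π*x/2)/2 dx = -4/π;  ∫_0^2 -π*x^2*cos(π*x/2) dx = 16/π.
Sum: -4/π + 16/π = 12/π.
So LHS = 12/π.
∫_0^2 v(x) φ(x) dx = ∫_0^2 (-4*x*sin(π*x/2) + sin(π*x/2)) dx. Term by term:
  ∫_0^2 -4*x*sin(π*x/2) dx = -16/π;  ∫_0^2 sin(π*x/2) dx = 4/π.
Sum: -16/π + 4/π = -12/π.
So RHS = -∫_0^2 v(x) φ(x) dx = 12/π.
LHS = RHS, so the identity holds for this test φ.
Moreover u is smooth here and v(x) = u'(x) = 1 - 4*x pointwise, so the identity holds for every test function. Hence v is the weak derivative of u.


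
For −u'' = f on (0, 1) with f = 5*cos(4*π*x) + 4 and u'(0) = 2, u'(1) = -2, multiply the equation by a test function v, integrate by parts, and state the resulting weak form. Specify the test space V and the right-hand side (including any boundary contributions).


V = H^1(0, 1) (v unrestricted at boundary; u is determined up to an additive constant); weak form: ∫_0^1 u'v' dx = ∫_0^1 (5*cos(4*π*x) + 4) v dx − 2·v(1) − 2·v(0) for all v ∈ V.

Multiply both sides by a test function v and integrate from 0 to 1:
  ∫_0^1 −u''(x) v(x) dx = ∫_0^1 f(x) v(x) dx.
Integrate the LHS by parts once:
  ∫_0^1 −u'' v dx = −[u'(x) v(x)]_0^1 + ∫_0^1 u'(x) v'(x) dx.
Thus ∫_0^1 u'(x) v'(x) dx = ∫_0^1 f(x) v(x) dx + [u'(x) v(x)]_0^1.
Choose V so that boundary terms are either known or forced to vanish.
u has inhomogeneous Neumann u'(0) = 2, u'(1) = -2. [u' v]_0^1 = (-2)·v(1) − (2)·v(0) = − 2·v(1) − 2·v(0). Take V = H^1(0, 1); boundary term becomes part of RHS.
Weak formulation: find u (satisfying any essential BC) such that ∫_0^1 u'(x) v'(x) dx = ∫_0^1 f v dx − 2·v(1) − 2·v(0) for all v ∈ V (Neumann data are natural BCs: they enter the RHS as boundary terms).
Substituting f(x) = 5*cos(4*π*x) + 4, the right-hand side is ∫_0^1 (5*cos(4*π*x) + 4) v dx − 2·v(1) − 2·v(0).
Compatibility check (pure Neumann): taking v ≡ 1 ∈ V gives 0 = ∫_0^1 f dx + (-2) − (2), i.e. ∫_0^1 f dx must equal u'(0) − u'(1) = 4. Indeed ∫_0^1 (5*cos(4*π*x) + 4) dx = 4, so the data are compatible. The solution is then unique only up to an additive constant (fix it e.g. by requiring ∫_0^1 u dx = 0).


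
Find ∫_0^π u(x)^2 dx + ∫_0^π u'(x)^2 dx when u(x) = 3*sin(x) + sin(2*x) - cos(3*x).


||u||_{H^1(0,π)}^2 = 16 + 33*π/2

u'(x) = 3*sin(3*x) + 3*cos(x) + 2*cos(2*x).
Expand u² and (u')² and integrate term by term on (0, π), using: for integers n ≥ 1, ∫_0^π sin²(nx) dx = ∫_0^π cos²(nx) dx = π/2; for n ≠ n', ∫_0^π sin(nx)sin(n'x) dx = ∫_0^π cos(nx)cos(n'x) dx = 0; and by product-to-sum, ∫_0^π sin(nx)cos(n'x) dx = ½∫_0^π [sin((n+n')x) + sin((n−n')x)] dx, which is 0 when n+n' is even and 2n/(n²−n'²) when n+n' is odd (it need not vanish on (0, π)).
  u² squared terms: (-1)²·∫cos(3x)² dx = 1·π/2 = π/2;  (3)²·∫sin(x)² dx = 9·π/2 = 9*π/2;  (1)²·∫sin(2x)² dx = 1·π/2 = π/2.
  u² cross terms: 2·(-1)·(3)·∫cos(3x)·sin(x) dx = -6·(0) = 0;  2·(-1)·(1)·∫cos(3x)·sin(2x) dx = -2·(-4/5) = 8/5;  2·(3)·(1)·∫sin(x)·sin(2x) dx = 6·(0) = 0.
  So ∫_0^π u² dx = π/2 + 9*π/2 + π/2 + 0 + 8/5 + 0 = 8/5 + 11*π/2.
  (u')² squared terms: (2)²·∫cos(2x)² dx = 4·π/2 = 2*π;  (3)²·∫cos(x)² dx = 9·π/2 = 9*π/2;  (3)²·∫sin(3x)² dx = 9·π/2 = 9*π/2.
  (u')² cross terms: 2·(2)·(3)·∫cos(2x)·cos(x) dx = 12·(0) = 0;  2·(2)·(3)·∫cos(2x)·sin(3x) dx = 12·(6/5) = 72/5;  2·(3)·(3)·∫cos(x)·sin(3x) dx = 18·(0) = 0.
  So ∫_0^π (u')² dx = 2*π + 9*π/2 + 9*π/2 + 0 + 72/5 + 0 = 72/5 + 11*π.
||u||_{H^1}^2 = (8/5 + 11*π/2) + (72/5 + 11*π) = 16 + 33*π/2.


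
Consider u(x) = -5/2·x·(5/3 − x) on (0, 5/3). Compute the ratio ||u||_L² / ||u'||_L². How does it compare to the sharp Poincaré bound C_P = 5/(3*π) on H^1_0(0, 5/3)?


||u||_L² / ||u'||_L² = sqrt(10)/6 < C_P = 5/(3*π).

u(x) = -5/2·x·(5/3 − x), so u'(x) = 5*x - 25/6.
u(x) = -5/2·x·(5/3 − x) vanishes at x = 0 and x = 5/3, so u ∈ H^1_0(0, 5/3). Differentiate via the product rule and integrate the resulting polynomials term by term.
  ∫_0^5/3 u² dx = ∫_0^5/3 (25*x^4/4 - 125*x^3/6 + 625*x^2/36) dx. Term by term:
    ∫_0^5/3 25*x^4/4 dx = 15625/972;  ∫_0^5/3 -125*x^3/6 dx = -78125/1944;  ∫_0^5/3 625*x^2/36 dx = 78125/2916.
  Sum: 15625/972 − 78125/1944 + 78125/2916 = 15625/5832.
  ∫_0^5/3 (u')² dx = ∫_0^5/3 (25*x^2 - 125*x/3 + 625/36) dx. Term by term:
    ∫_0^5/3 25*x^2 dx = 3125/81;  ∫_0^5/3 -125*x/3 dx = -3125/54;  ∫_0^5/3 625/36 dx = 3125/108.
  Sum: 3125/81 − 3125/54 + 3125/108 = 3125/324.
∫_0^5/3 u² dx = 15625/5832, so ||u||_L² = 125*sqrt(2)/108.
∫_0^5/3 (u')² dx = 3125/324, so ||u'||_L² = 25*sqrt(5)/18.
Ratio ||u||_L² / ||u'||_L² = sqrt(10)/6.
Sharp Poincaré constant on H^1_0(0, 5/3) is C_P = L/π = 5/(3*π), achieved by sin(3*π/5·x).
A polynomial bump cannot attain the sharp Poincaré constant (only the first sine eigenfunction does), so the ratio is strictly less than C_P, consistent with ||u||_L² ≤ C_P ||u'||_L².


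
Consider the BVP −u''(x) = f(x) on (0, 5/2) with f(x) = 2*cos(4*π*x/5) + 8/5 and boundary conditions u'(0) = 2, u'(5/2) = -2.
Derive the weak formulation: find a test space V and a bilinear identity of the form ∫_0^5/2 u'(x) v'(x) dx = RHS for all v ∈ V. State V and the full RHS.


V = H^1(0, 5/2) (v unrestricted at boundary; u is determined up to an additive constant); weak form: ∫_0^5/2 u'v' dx = ∫_0^5/2 (2*cos(4*π*x/5) + 8/5) v dx − 2·v(5/2) − 2·v(0) for all v ∈ V.

Multiply both sides by a test function v and integrate from 0 to 5/2:
  ∫_0^5/2 −u''(x) v(x) dx = ∫_0^5/2 f(x) v(x) dx.
Integrate the LHS by parts once:
  ∫_0^5/2 −u'' v dx = −[u'(x) v(x)]_0^5/2 + ∫_0^5/2 u'(x) v'(x) dx.
Thus ∫_0^5/2 u'(x) v'(x) dx = ∫_0^5/2 f(x) v(x) dx + [u'(x) v(x)]_0^5/2.
Choose V so that boundary terms are either known or forced to vanish.
u has inhomogeneous Neumann u'(0) = 2, u'(5/2) = -2. [u' v]_0^5/2 = (-2)·v(5/2) − (2)·v(0) = − 2·v(5/2) − 2·v(0). Take V = H^1(0, 5/2); boundary term becomes part of RHS.
Weak formulation: find u (satisfying any essential BC) such that ∫_0^5/2 u'(x) v'(x) dx = ∫_0^5/2 f v dx − 2·v(5/2) − 2·v(0) for all v ∈ V (Neumann data are natural BCs: they enter the RHS as boundary terms).
Substituting f(x) = 2*cos(4*π*x/5) + 8/5, the right-hand side is ∫_0^5/2 (2*cos(4*π*x/5) + 8/5) v dx − 2·v(5/2) − 2·v(0).
Compatibility check (pure Neumann): taking v ≡ 1 ∈ V gives 0 = ∫_0^5/2 f dx + (-2) − (2), i.e. ∫_0^5/2 f dx must equal u'(0) − u'(5/2) = 4. Indeed ∫_0^5/2 (2*cos(4*π*x/5) + 8/5) dx = 4, so the data are compatible. The solution is then unique only up to an additive constant (fix it e.g. by requiring ∫_0^5/2 u dx = 0).


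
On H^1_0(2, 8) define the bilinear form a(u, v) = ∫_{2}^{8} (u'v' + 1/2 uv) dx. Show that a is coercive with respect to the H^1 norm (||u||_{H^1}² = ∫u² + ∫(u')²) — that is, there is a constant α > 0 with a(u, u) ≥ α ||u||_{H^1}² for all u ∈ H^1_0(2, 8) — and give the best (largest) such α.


α = (π^2 + 18)/(π^2 + 36)

Coercivity of a(·,·) on H^1_0(2, 8) means a(u, u) ≥ α ||u||_{H^1}² for every u ∈ H^1_0.
The interval has length L = 6, and Poincaré/coercivity depend only on L. Here a(u, u) = ∫(u')² + (1/2)·∫u².
Here 0 < c = 1/2 < 1. The condition a(u,u) ≥ α||u||_{H^1}² reads (1−α)∫(u')² ≥ (α−c)∫u². Any admissible α is ≤ 1 (rapidly oscillating u have ∫u²/∫(u')² → 0), and α = 1 would force 0 ≥ (1−c)∫u², impossible since c < 1; so 1−α > 0. By the sharp Poincaré inequality on H^1_0 of an interval of length L, ∫(u')² ≥ (π/L)²∫u² with equality for the first sine mode sin(π(x−x₀)/L) (x₀ the left endpoint), so the inequality holds for all u iff (1−α)(π/L)² ≥ α − c, i.e. α ≤ ((π/L)² + c)/((π/L)² + 1) = (1 + c(L/π)²)/(1 + (L/π)²). With (π/L)² = π^2/36 and c = 1/2, the largest admissible constant is α = ((π/L)² + c)/((π/L)² + 1).
Simplifying, α = (π^2 + 18)/(π^2 + 36).


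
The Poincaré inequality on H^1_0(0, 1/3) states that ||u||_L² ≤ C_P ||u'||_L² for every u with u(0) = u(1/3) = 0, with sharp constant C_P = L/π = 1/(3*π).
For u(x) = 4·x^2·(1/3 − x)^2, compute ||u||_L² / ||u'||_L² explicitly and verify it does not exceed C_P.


||u||_L² / ||u'||_L² = sqrt(3)/18 < C_P = 1/(3*π).

u(x) = 4·x^2·(1/3 − x)^2, so u'(x) = 8*x*(3*x - 1)*(6*x - 1)/9.
u(x) = 4·x^2·(1/3 − x)^2 vanishes at x = 0 and x = 1/3, so u ∈ H^1_0(0, 1/3). Differentiate via the product rule and integrate the resulting polynomials term by term.
  ∫_0^1/3 u² dx = ∫_0^1/3 (16*x^8 - 64*x^7/3 + 32*x^6/3 - 64*x^5/27 + 16*x^4/81) dx. Term by term:
    ∫_0^1/3 16*x^8 dx = 16/177147;  ∫_0^1/3 -64*x^7/3 dx = -8/19683;  ∫_0^1/3 32*x^6/3 dx = 32/45927;
    ∫_0^1/3 -64*x^5/27 dx = -32/59049;  ∫_0^1/3 16*x^4/81 dx = 16/98415.
  Sum: 16/177147 − 8/19683 + 32/45927 − 32/59049 + 16/98415 = 8/6200145.
  ∫_0^1/3 (u')² dx = ∫_0^1/3 (256*x^6 - 256*x^5 + 832*x^4/9 - 128*x^3/9 + 64*x^2/81) dx. Term by term:
    ∫_0^1/3 256*x^6 dx = 256/15309;  ∫_0^1/3 -256*x^5 dx = -128/2187;  ∫_0^1/3 832*x^4/9 dx = 832/10935;
    ∫_0^1/3 -128*x^3/9 dx = -32/729;  ∫_0^1/3 64*x^2/81 dx = 64/6561.
  Sum: 256/15309 − 128/2187 + 832/10935 − 32/729 + 64/6561 = 32/229635.
∫_0^1/3 u² dx = 8/6200145, so ||u||_L² = 2*sqrt(210)/25515.
∫_0^1/3 (u')² dx = 32/229635, so ||u'||_L² = 4*sqrt(70)/2835.
Ratio ||u||_L² / ||u'||_L² = sqrt(3)/18.
Sharp Poincaré constant on H^1_0(0, 1/3) is C_P = L/π = 1/(3*π), achieved by sin(3*π·x).
A polynomial bump cannot attain the sharp Poincaré constant (only the first sine eigenfunction does), so the ratio is strictly less than C_P, consistent with ||u||_L² ≤ C_P ||u'||_L².


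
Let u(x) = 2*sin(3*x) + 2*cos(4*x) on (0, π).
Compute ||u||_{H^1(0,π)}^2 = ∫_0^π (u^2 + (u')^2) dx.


||u||_{H^1(0,π)}^2 = -816/7 + 54*π

u'(x) = -8*sin(4*x) + 6*cos(3*x).
Expand u² and (u')² and integrate term by term on (0, π), using: for integers n ≥ 1, ∫_0^π sin²(nx) dx = ∫_0^π cos²(nx) dx = π/2; for n ≠ n', ∫_0^π sin(nx)sin(n'x) dx = ∫_0^π cos(nx)cos(n'x) dx = 0; and by product-to-sum, ∫_0^π sin(nx)cos(n'x) dx = ½∫_0^π [sin((n+n')x) + sin((n−n')x)] dx, which is 0 when n+n' is even and 2n/(n²−n'²) when n+n' is odd (it need not vanish on (0, π)).
  u² squared terms: (2)²·∫cos(4x)² dx = 4·π/2 = 2*π;  (2)²·∫sin(3x)² dx = 4·π/2 = 2*π.
  u² cross terms: 2·(2)·(2)·∫cos(4x)·sin(3x) dx = 8·(-6/7) = -48/7.
  So ∫_0^π u² dx = 2*π + 2*π − 48/7 = -48/7 + 4*π.
  (u')² squared terms: (-8)²·∫sin(4x)² dx = 64·π/2 = 32*π;  (6)²·∫cos(3x)² dx = 36·π/2 = 18*π.
  (u')² cross terms: 2·(-8)·(6)·∫sin(4x)·cos(3x) dx = -96·(8/7) = -768/7.
  So ∫_0^π (u')² dx = 32*π + 18*π − 768/7 = -768/7 + 50*π.
||u||_{H^1}^2 = (-48/7 + 4*π) + (-768/7 + 50*π) = -816/7 + 54*π.


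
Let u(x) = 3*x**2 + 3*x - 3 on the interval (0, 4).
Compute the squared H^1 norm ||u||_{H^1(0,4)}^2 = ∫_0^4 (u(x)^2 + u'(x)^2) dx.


||u||_{H^1}^2 = 18936/5

The H^1 norm (squared) on an interval (0, L) is
  ||u||_{H^1}^2 = ∫_0^L u(x)^2 dx + ∫_0^L u'(x)^2 dx.
Compute u'(x) = 6*x + 3.
Then u(x)^2 = 9*x**4 + 18*x**3 - 9*x**2 - 18*x + 9 and u'(x)^2 = 36*x**2 + 36*x + 9.
Integrate each monomial from 0 to 4 using ∫_0^4 c·x^n dx = c·4^(n+1)/(n+1):
  ∫_0^4 u(x)^2 dx = ∫_0^4 (9*x^4 + 18*x^3 - 9*x^2 - 18*x + 9) dx. Term by term:
    ∫_0^4 9*x^4 dx = 9216/5;  ∫_0^4 18*x^3 dx = 1152;  ∫_0^4 -9*x^2 dx = -192;
    ∫_0^4 -18*x dx = -144;  ∫_0^4 9 dx = 36.
  Sum: 9216/5 + 1152 − 192 − 144 + 36 = 13476/5.
  ∫_0^4 u'(x)^2 dx = ∫_0^4 (36*x^2 + 36*x + 9) dx. Term by term:
    ∫_0^4 36*x^2 dx = 768;  ∫_0^4 36*x dx = 288;  ∫_0^4 9 dx = 36.
  Sum: 768 + 288 + 36 = 1092.
Adding: ||u||_{H^1}^2 = 13476/5 + 1092 = 18936/5.


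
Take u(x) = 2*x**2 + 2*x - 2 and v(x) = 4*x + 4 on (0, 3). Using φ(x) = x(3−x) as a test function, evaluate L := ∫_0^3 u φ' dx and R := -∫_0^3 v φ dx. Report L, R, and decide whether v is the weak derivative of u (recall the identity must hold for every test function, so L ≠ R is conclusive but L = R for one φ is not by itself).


LHS = -36, RHS = -45. No, v is not the weak derivative of u.

u(x) = 2*x**2 + 2*x - 2, classical derivative u'(x) = 4*x + 2.
φ(x) = x(3−x), so φ'(x) = 3 - 2*x.
Note φ(0) = φ(3) = 0, so the boundary term u·φ vanishes.
LHS = ∫_0^3 u(x) φ'(x) dx = ∫_0^3 (-4*x^3 + 2*x^2 + 10*x - 6) dx. Term by term:
  ∫_0^3 -4*x^3 dx = -81;  ∫_0^3 2*x^2 dx = 18;  ∫_0^3 10*x dx = 45;
  ∫_0^3 -6 dx = -18.
Sum: -81 + 18 + 45 − 18 = -36.
So LHS = -36.
∫_0^3 v(x) φ(x) dx = ∫_0^3 (-4*x^3 + 8*x^2 + 12*x) dx. Term by term:
  ∫_0^3 -4*x^3 dx = -81;  ∫_0^3 8*x^2 dx = 72;  ∫_0^3 12*x dx = 54.
Sum: -81 + 72 + 54 = 45.
So RHS = -∫_0^3 v(x) φ(x) dx = -45.
LHS − RHS = 9 ≠ 0, so the identity fails.
(For a valid weak derivative the identity must hold for EVERY test function, in particular this one. The failure shows v is NOT the weak derivative of u.)
Correct weak derivative would be u'(x) = 4*x + 2.


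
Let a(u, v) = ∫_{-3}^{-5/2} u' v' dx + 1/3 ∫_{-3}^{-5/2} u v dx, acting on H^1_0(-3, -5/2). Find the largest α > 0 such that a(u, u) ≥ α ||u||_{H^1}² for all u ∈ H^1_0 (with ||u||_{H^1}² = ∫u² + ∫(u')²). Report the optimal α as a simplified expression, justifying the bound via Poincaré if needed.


α = (1 + 12*π^2)/(3*(1 + 4*π^2))

Coercivity of a(·,·) on H^1_0(-3, -5/2) means a(u, u) ≥ α ||u||_{H^1}² for every u ∈ H^1_0.
The interval has length L = 1/2, and Poincaré/coercivity depend only on L. Here a(u, u) = ∫(u')² + (1/3)·∫u².
Here 0 < c = 1/3 < 1. The condition a(u,u) ≥ α||u||_{H^1}² reads (1−α)∫(u')² ≥ (α−c)∫u². Any admissible α is ≤ 1 (rapidly oscillating u have ∫u²/∫(u')² → 0), and α = 1 would force 0 ≥ (1−c)∫u², impossible since c < 1; so 1−α > 0. By the sharp Poincaré inequality on H^1_0 of an interval of length L, ∫(u')² ≥ (π/L)²∫u² with equality for the first sine mode sin(π(x−x₀)/L) (x₀ the left endpoint), so the inequality holds for all u iff (1−α)(π/L)² ≥ α − c, i.e. α ≤ ((π/L)² + c)/((π/L)² + 1) = (1 + c(L/π)²)/(1 + (L/π)²). With (π/L)² = 4*π^2 and c = 1/3, the largest admissible constant is α = ((π/L)² + c)/((π/L)² + 1).
Simplifying, α = (1 + 12*π^2)/(3*(1 + 4*π^2)).


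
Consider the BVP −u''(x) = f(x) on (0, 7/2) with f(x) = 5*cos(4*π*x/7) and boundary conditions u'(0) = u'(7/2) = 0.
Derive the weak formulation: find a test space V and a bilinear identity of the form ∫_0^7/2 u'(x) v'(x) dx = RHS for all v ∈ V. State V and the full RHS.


V = H^1(0, 7/2) (no boundary constraint on v; u is determined up to an additive constant); weak form: ∫_0^7/2 u'v' dx = ∫_0^7/2 (5*cos(4*π*x/7)) v dx for all v ∈ V.

Multiply both sides by a test function v and integrate from 0 to 7/2:
  ∫_0^7/2 −u''(x) v(x) dx = ∫_0^7/2 f(x) v(x) dx.
Integrate the LHS by parts once:
  ∫_0^7/2 −u'' v dx = −[u'(x) v(x)]_0^7/2 + ∫_0^7/2 u'(x) v'(x) dx.
Thus ∫_0^7/2 u'(x) v'(x) dx = ∫_0^7/2 f(x) v(x) dx + [u'(x) v(x)]_0^7/2.
Choose V so that boundary terms are either known or forced to vanish.
u has homogeneous Neumann: u'(0) = u'(7/2) = 0. So [u' v]_0^7/2 = 0·v(7/2) − 0·v(0) = 0 for any v; take V = H^1(0, 7/2).
Weak formulation: find u (satisfying any essential BC) such that ∫_0^7/2 u'(x) v'(x) dx = ∫_0^7/2 f v dx for all v ∈ V (homogeneous Neumann, so boundary terms vanish).
Substituting f(x) = 5*cos(4*π*x/7), the right-hand side is ∫_0^7/2 (5*cos(4*π*x/7)) v dx.
Compatibility check (pure Neumann): taking v ≡ 1 ∈ V gives 0 = ∫_0^7/2 f dx + (0) − (0), i.e. ∫_0^7/2 f dx must equal u'(0) − u'(7/2) = 0. Indeed ∫_0^7/2 (5*cos(4*π*x/7)) dx = 0, so the data are compatible. The solution is then unique only up to an additive constant (fix it e.g. by requiring ∫_0^7/2 u dx = 0).


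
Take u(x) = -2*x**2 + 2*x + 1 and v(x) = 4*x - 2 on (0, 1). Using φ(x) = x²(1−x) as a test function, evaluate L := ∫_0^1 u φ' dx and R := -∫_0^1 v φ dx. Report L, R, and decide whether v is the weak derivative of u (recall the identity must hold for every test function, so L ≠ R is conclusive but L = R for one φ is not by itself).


LHS = 1/30, RHS = -1/30. No, v is not the weak derivative of u.

u(x) = -2*x**2 + 2*x + 1, classical derivative u'(x) = 2 - 4*x.
φ(x) = x²(1−x), so φ'(x) = x*(2 - 3*x).
Note φ(0) = φ(1) = 0, so the boundary term u·φ vanishes.
LHS = ∫_0^1 u(x) φ'(x) dx = ∫_0^1 (6*x^4 - 10*x^3 + x^2 + 2*x) dx. Term by term:
  ∫_0^1 6*x^4 dx = 6/5;  ∫_0^1 -10*x^3 dx = -5/2;  ∫_0^1 x^2 dx = 1/3;
  ∫_0^1 2*x dx = 1.
Sum: 6/5 − 5/2 + 1/3 + 1 = 1/30.
So LHS = 1/30.
∫_0^1 v(x) φ(x) dx = ∫_0^1 (-4*x^4 + 6*x^3 - 2*x^2) dx. Term by term:
  ∫_0^1 -4*x^4 dx = -4/5;  ∫_0^1 6*x^3 dx = 3/2;  ∫_0^1 -2*x^2 dx = -2/3.
Sum: -4/5 + 3/2 − 2/3 = 1/30.
So RHS = -∫_0^1 v(x) φ(x) dx = -1/30.
LHS − RHS = 1/15 ≠ 0, so the identity fails.
(For a valid weak derivative the identity must hold for EVERY test function, in particular this one. The failure shows v is NOT the weak derivative of u.)
Correct weak derivative would be u'(x) = 2 - 4*x.


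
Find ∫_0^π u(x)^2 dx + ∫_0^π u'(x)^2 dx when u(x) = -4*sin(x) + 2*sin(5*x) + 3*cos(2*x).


||u||_{H^1(0,π)}^2 = 760/7 + 181*π/2

u'(x) = -6*sin(2*x) - 4*cos(x) + 10*cos(5*x).
Expand u² and (u')² and integrate term by term on (0, π), using: for integers n ≥ 1, ∫_0^π sin²(nx) dx = ∫_0^π cos²(nx) dx = π/2; for n ≠ n', ∫_0^π sin(nx)sin(n'x) dx = ∫_0^π cos(nx)cos(n'x) dx = 0; and by product-to-sum, ∫_0^π sin(nx)cos(n'x) dx = ½∫_0^π [sin((n+n')x) + sin((n−n')x)] dx, which is 0 when n+n' is even and 2n/(n²−n'²) when n+n' is odd (it need not vanish on (0, π)).
  u² squared terms: (-4)²·∫sin(x)² dx = 16·π/2 = 8*π;  (2)²·∫sin(5x)² dx = 4·π/2 = 2*π;  (3)²·∫cos(2x)² dx = 9·π/2 = 9*π/2.
  u² cross terms: 2·(-4)·(2)·∫sin(x)·sin(5x) dx = -16·(0) = 0;  2·(-4)·(3)·∫sin(x)·cos(2x) dx = -24·(-2/3) = 16;  2·(2)·(3)·∫sin(5x)·cos(2x) dx = 12·(10/21) = 40/7.
  So ∫_0^π u² dx = 8*π + 2*π + 9*π/2 + 0 + 16 + 40/7 = 152/7 + 29*π/2.
  (u')² squared terms: (-6)²·∫sin(2x)² dx = 36·π/2 = 18*π;  (-4)²·∫cos(x)² dx = 16·π/2 = 8*π;  (10)²·∫cos(5x)² dx = 100·π/2 = 50*π.
  (u')² cross terms: 2·(-6)·(-4)·∫sin(2x)·cos(x) dx = 48·(4/3) = 64;  2·(-6)·(10)·∫sin(2x)·cos(5x) dx = -120·(-4/21) = 160/7;  2·(-4)·(10)·∫cos(x)·cos(5x) dx = -80·(0) = 0.
  So ∫_0^π (u')² dx = 18*π + 8*π + 50*π + 64 + 160/7 + 0 = 608/7 + 76*π.
||u||_{H^1}^2 = (152/7 + 29*π/2) + (608/7 + 76*π) = 760/7 + 181*π/2.


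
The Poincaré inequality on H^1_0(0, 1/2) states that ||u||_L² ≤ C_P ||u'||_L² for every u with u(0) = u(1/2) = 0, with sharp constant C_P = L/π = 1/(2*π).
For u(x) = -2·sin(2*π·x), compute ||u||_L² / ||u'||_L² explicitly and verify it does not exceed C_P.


||u||_L² / ||u'||_L² = 1/(2*π) = C_P.

u(x) = -2·sin(2*π·x), so u'(x) = -4*π*cos(2*π*x).
Writing u(x) = A·sin(kπx/L) with A = -2 and k = 1, use ∫_0^L sin²(kπx/L) dx = L/2 and ∫_0^L cos²(kπx/L) dx = L/2.
u² = 4·sin²(2*π·x) and (u')² = 16*π^2·cos²(2*π·x), and each of sin², cos² integrates to L/2 = 1/4 over (0, 1/2).
∫_0^1/2 u² dx = 1, so ||u||_L² = 1.
∫_0^1/2 (u')² dx = 4*π^2, so ||u'||_L² = 2*π.
Ratio ||u||_L² / ||u'||_L² = 1/(2*π).
Sharp Poincaré constant on H^1_0(0, 1/2) is C_P = L/π = 1/(2*π), achieved by sin(2*π·x).
This is the k = 1 eigenfunction (up to amplitude), so the ratio equals the sharp Poincaré constant exactly.


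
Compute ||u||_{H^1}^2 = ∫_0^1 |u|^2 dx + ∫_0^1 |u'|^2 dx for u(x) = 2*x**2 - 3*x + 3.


||u||_{H^1}^2 = 107/15

The H^1 norm (squared) on an interval (0, L) is
  ||u||_{H^1}^2 = ∫_0^L u(x)^2 dx + ∫_0^L u'(x)^2 dx.
Compute u'(x) = 4*x - 3.
Then u(x)^2 = 4*x**4 - 12*x**3 + 21*x**2 - 18*x + 9 and u'(x)^2 = 16*x**2 - 24*x + 9.
Integrate each monomial from 0 to 1 using ∫_0^1 c·x^n dx = c·1^(n+1)/(n+1):
  ∫_0^1 u(x)^2 dx = ∫_0^1 (4*x^4 - 12*x^3 + 21*x^2 - 18*x + 9) dx. Term by term:
    ∫_0^1 4*x^4 dx = 4/5;  ∫_0^1 -12*x^3 dx = -3;  ∫_0^1 21*x^2 dx = 7;
    ∫_0^1 -18*x dx = -9;  ∫_0^1 9 dx = 9.
  Sum: 4/5 − 3 + 7 − 9 + 9 = 24/5.
  ∫_0^1 u'(x)^2 dx = ∫_0^1 (16*x^2 - 24*x + 9) dx. Term by term:
    ∫_0^1 16*x^2 dx = 16/3;  ∫_0^1 -24*x dx = -12;  ∫_0^1 9 dx = 9.
  Sum: 16/3 − 12 + 9 = 7/3.
Adding: ||u||_{H^1}^2 = 24/5 + 7/3 = 107/15.


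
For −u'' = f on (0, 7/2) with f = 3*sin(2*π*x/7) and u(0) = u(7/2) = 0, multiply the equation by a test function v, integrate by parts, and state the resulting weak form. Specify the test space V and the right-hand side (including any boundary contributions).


V = H^1_0(0, 7/2) (so v(0) = v(7/2) = 0); weak form: ∫_0^7/2 u'v' dx = ∫_0^7/2 (3*sin(2*π*x/7)) v dx for all v ∈ V.

Multiply both sides by a test function v and integrate from 0 to 7/2:
  ∫_0^7/2 −u''(x) v(x) dx = ∫_0^7/2 f(x) v(x) dx.
Integrate the LHS by parts once:
  ∫_0^7/2 −u'' v dx = −[u'(x) v(x)]_0^7/2 + ∫_0^7/2 u'(x) v'(x) dx.
Thus ∫_0^7/2 u'(x) v'(x) dx = ∫_0^7/2 f(x) v(x) dx + [u'(x) v(x)]_0^7/2.
Choose V so that boundary terms are either known or forced to vanish.
u is Dirichlet: u(0) = u(7/2) = 0. Let V = H^1_0(0, 7/2); then v(0) = v(7/2) = 0, and [u' v]_0^7/2 = 0.
Weak formulation: find u (satisfying any essential BC) such that ∫_0^7/2 u'(x) v'(x) dx = ∫_0^7/2 f v dx for all v ∈ V.
Substituting f(x) = 3*sin(2*π*x/7), the right-hand side is ∫_0^7/2 (3*sin(2*π*x/7)) v dx.


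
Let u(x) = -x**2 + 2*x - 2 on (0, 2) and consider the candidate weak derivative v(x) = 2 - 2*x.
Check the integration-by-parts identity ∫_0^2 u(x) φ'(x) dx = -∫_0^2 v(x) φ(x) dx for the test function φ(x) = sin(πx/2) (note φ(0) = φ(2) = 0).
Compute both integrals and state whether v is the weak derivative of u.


LHS = 0, RHS = 0. Yes, v = u' weakly.

u(x) = -x**2 + 2*x - 2, classical derivative u'(x) = 2 - 2*x.
φ(x) = sin(πx/2), so φ'(x) = π*cos(π*x/2)/2.
Note φ(0) = φ(2) = 0, so the boundary term u·φ vanishes.
LHS = ∫_0^2 u(x) φ'(x) dx = ∫_0^2 (-π*x^2*cos(π*x/2)/2 + π*x*cos(π*x/2) - π*cos(π*x/2)) dx. Term by term:
  ∫_0^2 -π*cos(π*x/2) dx = 0;  ∫_0^2 π*x*cos(π*x/2) dx = -8/π;  ∫_0^2 -π*x^2*cos(π*x/2)/2 dx = 8/π.
Sum: 0 − 8/π + 8/π = 0.
So LHS = 0.
∫_0^2 v(x) φ(x) dx = ∫_0^2 (-2*x*sin(π*x/2) + 2*sin(π*x/2)) dx. Term by term:
  ∫_0^2 2*sin(π*x/2) dx = 8/π;  ∫_0^2 -2*x*sin(π*x/2) dx = -8/π.
Sum: 8/π − 8/π = 0.
So RHS = -∫_0^2 v(x) φ(x) dx = 0.
LHS = RHS, so the identity holds for this test φ.
Moreover u is smooth here and v(x) = u'(x) = 2 - 2*x pointwise, so the identity holds for every test function. Hence v is the weak derivative of u.


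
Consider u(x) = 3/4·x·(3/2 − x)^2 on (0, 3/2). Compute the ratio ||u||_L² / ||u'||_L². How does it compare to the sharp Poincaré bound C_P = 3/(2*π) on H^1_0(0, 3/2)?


||u||_L² / ||u'||_L² = 3*sqrt(14)/28 < C_P = 3/(2*π).

u(x) = 3/4·x·(3/2 − x)^2, so u'(x) = 9*x^2/4 - 9*x/2 + 27/16.
u(x) = 3/4·x·(3/2 − x)^2 vanishes at x = 0 and x = 3/2, so u ∈ H^1_0(0, 3/2). Differentiate via the product rule and integrate the resulting polynomials term by term.
  ∫_0^3/2 u² dx = ∫_0^3/2 (9*x^6/16 - 27*x^5/8 + 243*x^4/32 - 243*x^3/32 + 729*x^2/256) dx. Term by term:
    ∫_0^3/2 9*x^6/16 dx = 19683/14336;  ∫_0^3/2 -27*x^5/8 dx = -6561/1024;  ∫_0^3/2 243*x^4/32 dx = 59049/5120;
    ∫_0^3/2 -243*x^3/32 dx = -19683/2048;  ∫_0^3/2 729*x^2/256 dx = 6561/2048.
  Sum: 19683/14336 − 6561/1024 + 59049/5120 − 19683/2048 + 6561/2048 = 6561/71680.
  ∫_0^3/2 (u')² dx = ∫_0^3/2 (81*x^4/16 - 81*x^3/4 + 891*x^2/32 - 243*x/16 + 729/256) dx. Term by term:
    ∫_0^3/2 81*x^4/16 dx = 19683/2560;  ∫_0^3/2 -81*x^3/4 dx = -6561/256;  ∫_0^3/2 891*x^2/32 dx = 8019/256;
    ∫_0^3/2 -243*x/16 dx = -2187/128;  ∫_0^3/2 729/256 dx = 2187/512.
  Sum: 19683/2560 − 6561/256 + 8019/256 − 2187/128 + 2187/512 = 729/1280.
∫_0^3/2 u² dx = 6561/71680, so ||u||_L² = 81*sqrt(70)/2240.
∫_0^3/2 (u')² dx = 729/1280, so ||u'||_L² = 27*sqrt(5)/80.
Ratio ||u||_L² / ||u'||_L² = 3*sqrt(14)/28.
Sharp Poincaré constant on H^1_0(0, 3/2) is C_P = L/π = 3/(2*π), achieved by sin(2*π/3·x).
A polynomial bump cannot attain the sharp Poincaré constant (only the first sine eigenfunction does), so the ratio is strictly less than C_P, consistent with ||u||_L² ≤ C_P ||u'||_L².


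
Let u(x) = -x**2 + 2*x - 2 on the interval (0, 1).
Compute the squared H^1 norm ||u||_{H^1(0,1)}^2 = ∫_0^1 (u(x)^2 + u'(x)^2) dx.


||u||_{H^1}^2 = 16/5

The H^1 norm (squared) on an interval (0, L) is
  ||u||_{H^1}^2 = ∫_0^L u(x)^2 dx + ∫_0^L u'(x)^2 dx.
Compute u'(x) = 2 - 2*x.
Then u(x)^2 = x**4 - 4*x**3 + 8*x**2 - 8*x + 4 and u'(x)^2 = 4*x**2 - 8*x + 4.
Integrate each monomial from 0 to 1 using ∫_0^1 c·x^n dx = c·1^(n+1)/(n+1):
  ∫_0^1 u(x)^2 dx = ∫_0^1 (x^4 - 4*x^3 + 8*x^2 - 8*x + 4) dx. Term by term:
    ∫_0^1 x^4 dx = 1/5;  ∫_0^1 -4*x^3 dx = -1;  ∫_0^1 8*x^2 dx = 8/3;
    ∫_0^1 -8*x dx = -4;  ∫_0^1 4 dx = 4.
  Sum: 1/5 − 1 + 8/3 − 4 + 4 = 28/15.
  ∫_0^1 u'(x)^2 dx = ∫_0^1 (4*x^2 - 8*x + 4) dx. Term by term:
    ∫_0^1 4*x^2 dx = 4/3;  ∫_0^1 -8*x dx = -4;  ∫_0^1 4 dx = 4.
  Sum: 4/3 − 4 + 4 = 4/3.
Adding: ||u||_{H^1}^2 = 28/15 + 4/3 = 16/5.


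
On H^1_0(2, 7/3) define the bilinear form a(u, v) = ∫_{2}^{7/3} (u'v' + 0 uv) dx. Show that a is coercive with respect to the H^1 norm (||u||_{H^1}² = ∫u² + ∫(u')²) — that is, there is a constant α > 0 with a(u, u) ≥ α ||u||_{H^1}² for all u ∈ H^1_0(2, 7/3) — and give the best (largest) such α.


α = 9*π^2/(1 + 9*π^2)

Coercivity of a(·,·) on H^1_0(2, 7/3) means a(u, u) ≥ α ||u||_{H^1}² for every u ∈ H^1_0.
The interval has length L = 1/3, and Poincaré/coercivity depend only on L. Here a(u, u) = ∫(u')² + (0)·∫u².
Here c = 0, so a(u,u) = ∫(u')² alone. The condition a(u,u) ≥ α||u||_{H^1}² reads (1−α)∫(u')² ≥ (α−c)∫u². Any admissible α is ≤ 1 (rapidly oscillating u have ∫u²/∫(u')² → 0), and α = 1 would force 0 ≥ (1−c)∫u², impossible since c < 1; so 1−α > 0. By the sharp Poincaré inequality on H^1_0 of an interval of length L, ∫(u')² ≥ (π/L)²∫u² with equality for the first sine mode sin(π(x−x₀)/L) (x₀ the left endpoint), so the inequality holds for all u iff (1−α)(π/L)² ≥ α − c, i.e. α ≤ ((π/L)² + c)/((π/L)² + 1) = (1 + c(L/π)²)/(1 + (L/π)²). (Direct route, valid since c ≤ 0: Poincaré gives c∫u² ≥ c(L/π)²∫(u')², so a(u,u) ≥ (1 + c(L/π)²)∫(u')², while ||u||_{H^1}² ≤ (1 + (L/π)²)∫(u')²; dividing yields the same α.) With (π/L)² = 9*π^2 and c = 0, the largest admissible constant is α = ((π/L)² + c)/((π/L)² + 1).
Simplifying, α = 9*π^2/(1 + 9*π^2).


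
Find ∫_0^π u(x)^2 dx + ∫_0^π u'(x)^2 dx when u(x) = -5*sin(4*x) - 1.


||u||_{H^1(0,π)}^2 = 427*π/2

u'(x) = -20*cos(4*x).
Expand u² and (u')² and integrate term by term on (0, π), using: for integers n ≥ 1, ∫_0^π sin²(nx) dx = ∫_0^π cos²(nx) dx = π/2; for n ≠ n', ∫_0^π sin(nx)sin(n'x) dx = ∫_0^π cos(nx)cos(n'x) dx = 0; and by product-to-sum, ∫_0^π sin(nx)cos(n'x) dx = ½∫_0^π [sin((n+n')x) + sin((n−n')x)] dx, which is 0 when n+n' is even and 2n/(n²−n'²) when n+n' is odd (it need not vanish on (0, π)). For the constant mode: ∫_0^π 1 dx = π, ∫_0^π cos(nx) dx = 0, ∫_0^π sin(nx) dx = (1−(−1)^n)/n.
  u² squared terms: (-1)²·∫1 dx = 1·π = π;  (-5)²·∫sin(4x)² dx = 25·π/2 = 25*π/2.
  u² cross terms: 2·(-1)·(-5)·∫1·sin(4x) dx = 10·(0) = 0.
  So ∫_0^π u² dx = π + 25*π/2 + 0 = 27*π/2.
  (u')² squared terms: (-20)²·∫cos(4x)² dx = 400·π/2 = 200*π.
  So ∫_0^π (u')² dx = 200*π.
||u||_{H^1}^2 = (27*π/2) + (200*π) = 427*π/2.


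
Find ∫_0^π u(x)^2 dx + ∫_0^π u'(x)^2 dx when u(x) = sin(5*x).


||u||_{H^1(0,π)}^2 = 13*π

u'(x) = 5*cos(5*x).
Expand u² and (u')² and integrate term by term on (0, π), using: for integers n ≥ 1, ∫_0^π sin²(nx) dx = ∫_0^π cos²(nx) dx = π/2; for n ≠ n', ∫_0^π sin(nx)sin(n'x) dx = ∫_0^π cos(nx)cos(n'x) dx = 0; and by product-to-sum, ∫_0^π sin(nx)cos(n'x) dx = ½∫_0^π [sin((n+n')x) + sin((n−n')x)] dx, which is 0 when n+n' is even and 2n/(n²−n'²) when n+n' is odd (it need not vanish on (0, π)).
  u² squared terms: (1)²·∫sin(5x)² dx = 1·π/2 = π/2.
  So ∫_0^π u² dx = π/2.
  (u')² squared terms: (5)²·∫cos(5x)² dx = 25·π/2 = 25*π/2.
  So ∫_0^π (u')² dx = 25*π/2.
||u||_{H^1}^2 = (π/2) + (25*π/2) = 13*π.


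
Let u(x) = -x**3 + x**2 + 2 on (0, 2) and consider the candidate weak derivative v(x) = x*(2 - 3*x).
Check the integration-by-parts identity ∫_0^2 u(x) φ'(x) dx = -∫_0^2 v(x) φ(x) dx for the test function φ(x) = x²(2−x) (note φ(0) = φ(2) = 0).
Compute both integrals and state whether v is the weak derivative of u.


LHS = 16/5, RHS = 16/5. Yes, v = u' weakly.

u(x) = -x**3 + x**2 + 2, classical derivative u'(x) = -3*x**2 + 2*x.
φ(x) = x²(2−x), so φ'(x) = x*(4 - 3*x).
Note φ(0) = φ(2) = 0, so the boundary term u·φ vanishes.
LHS = ∫_0^2 u(x) φ'(x) dx = ∫_0^2 (3*x^5 - 7*x^4 + 4*x^3 - 6*x^2 + 8*x) dx. Term by term:
  ∫_0^2 3*x^5 dx = 32;  ∫_0^2 -7*x^4 dx = -224/5;  ∫_0^2 4*x^3 dx = 16;
  ∫_0^2 -6*x^2 dx = -16;  ∫_0^2 8*x dx = 16.
Sum: 32 − 224/5 + 16 − 16 + 16 = 16/5.
So LHS = 16/5.
∫_0^2 v(x) φ(x) dx = ∫_0^2 (3*x^5 - 8*x^4 + 4*x^3) dx. Term by term:
  ∫_0^2 3*x^5 dx = 32;  ∫_0^2 -8*x^4 dx = -256/5;  ∫_0^2 4*x^3 dx = 16.
Sum: 32 − 256/5 + 16 = -16/5.
So RHS = -∫_0^2 v(x) φ(x) dx = 16/5.
LHS = RHS, so the identity holds for this test φ.
Moreover u is smooth here and v(x) = u'(x) = -3*x**2 + 2*x pointwise, so the identity holds for every test function. Hence v is the weak derivative of u.


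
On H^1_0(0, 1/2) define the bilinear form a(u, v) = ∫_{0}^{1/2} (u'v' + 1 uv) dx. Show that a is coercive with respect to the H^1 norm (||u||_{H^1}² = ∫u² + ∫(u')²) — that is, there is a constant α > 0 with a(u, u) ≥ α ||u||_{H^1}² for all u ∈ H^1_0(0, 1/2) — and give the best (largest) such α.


α = 1

Coercivity of a(·,·) on H^1_0(0, 1/2) means a(u, u) ≥ α ||u||_{H^1}² for every u ∈ H^1_0.
The interval has length L = 1/2, and Poincaré/coercivity depend only on L. Here a(u, u) = ∫(u')² + (1)·∫u².
Here c = 1 ≥ 1, so a(u,u) = ∫(u')² + c∫u² ≥ ∫(u')² + ∫u² = ||u||_{H^1}², i.e. α = 1 works. No larger α is possible: a(u,u) ≥ α||u||_{H^1}² means (1−α)∫(u')² ≥ (α−c)∫u², and for the modes u_n = sin(nπ(x−x₀)/L) (x₀ the left endpoint) one has ∫u_n²/∫(u_n')² = (L/(nπ))² → 0, so a(u_n,u_n)/||u_n||_{H^1}² → 1. Hence the optimal constant is α = 1.
Therefore α = 1.


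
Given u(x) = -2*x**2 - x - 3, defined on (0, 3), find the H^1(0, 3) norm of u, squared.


||u||_{H^1}^2 = 3147/5

The H^1 norm (squared) on an interval (0, L) is
  ||u||_{H^1}^2 = ∫_0^L u(x)^2 dx + ∫_0^L u'(x)^2 dx.
Compute u'(x) = -4*x - 1.
Then u(x)^2 = 4*x**4 + 4*x**3 + 13*x**2 + 6*x + 9 and u'(x)^2 = 16*x**2 + 8*x + 1.
Integrate each monomial from 0 to 3 using ∫_0^3 c·x^n dx = c·3^(n+1)/(n+1):
  ∫_0^3 u(x)^2 dx = ∫_0^3 (4*x^4 + 4*x^3 + 13*x^2 + 6*x + 9) dx. Term by term:
    ∫_0^3 4*x^4 dx = 972/5;  ∫_0^3 4*x^3 dx = 81;  ∫_0^3 13*x^2 dx = 117;
    ∫_0^3 6*x dx = 27;  ∫_0^3 9 dx = 27.
  Sum: 972/5 + 81 + 117 + 27 + 27 = 2232/5.
  ∫_0^3 u'(x)^2 dx = ∫_0^3 (16*x^2 + 8*x + 1) dx. Term by term:
    ∫_0^3 16*x^2 dx = 144;  ∫_0^3 8*x dx = 36;  ∫_0^3 1 dx = 3.
  Sum: 144 + 36 + 3 = 183.
Adding: ||u||_{H^1}^2 = 2232/5 + 183 = 3147/5.


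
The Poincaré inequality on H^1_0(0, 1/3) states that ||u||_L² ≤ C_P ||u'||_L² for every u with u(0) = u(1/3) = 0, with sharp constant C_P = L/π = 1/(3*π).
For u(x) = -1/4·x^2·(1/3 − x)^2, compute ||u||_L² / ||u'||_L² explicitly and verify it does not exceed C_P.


||u||_L² / ||u'||_L² = sqrt(3)/18 < C_P = 1/(3*π).

u(x) = -1/4·x^2·(1/3 − x)^2, so u'(x) = x*(-x^2 + x/2 - 1/18).
u(x) = -1/4·x^2·(1/3 − x)^2 vanishes at x = 0 and x = 1/3, so u ∈ H^1_0(0, 1/3). Differentiate via the product rule and integrate the resulting polynomials term by term.
  ∫_0^1/3 u² dx = ∫_0^1/3 (x^8/16 - x^7/12 + x^6/24 - x^5/108 + x^4/1296) dx. Term by term:
    ∫_0^1/3 x^8/16 dx = 1/2834352;  ∫_0^1/3 -x^7/12 dx = -1/629856;  ∫_0^1/3 x^6/24 dx = 1/367416;
    ∫_0^1/3 -x^5/108 dx = -1/472392;  ∫_0^1/3 x^4/1296 dx = 1/1574640.
  Sum: 1/2834352 − 1/629856 + 1/367416 − 1/472392 + 1/1574640 = 1/198404640.
  ∫_0^1/3 (u')² dx = ∫_0^1/3 (x^6 - x^5 + 13*x^4/36 - x^3/18 + x^2/324) dx. Term by term:
    ∫_0^1/3 x^6 dx = 1/15309;  ∫_0^1/3 -x^5 dx = -1/4374;  ∫_0^1/3 13*x^4/36 dx = 13/43740;
    ∫_0^1/3 -x^3/18 dx = -1/5832;  ∫_0^1/3 x^2/324 dx = 1/26244.
  Sum: 1/15309 − 1/4374 + 13/43740 − 1/5832 + 1/26244 = 1/1837080.
∫_0^1/3 u² dx = 1/198404640, so ||u||_L² = sqrt(210)/204120.
∫_0^1/3 (u')² dx = 1/1837080, so ||u'||_L² = sqrt(70)/11340.
Ratio ||u||_L² / ||u'||_L² = sqrt(3)/18.
Sharp Poincaré constant on H^1_0(0, 1/3) is C_P = L/π = 1/(3*π), achieved by sin(3*π·x).
A polynomial bump cannot attain the sharp Poincaré constant (only the first sine eigenfunction does), so the ratio is strictly less than C_P, consistent with ||u||_L² ≤ C_P ||u'||_L².


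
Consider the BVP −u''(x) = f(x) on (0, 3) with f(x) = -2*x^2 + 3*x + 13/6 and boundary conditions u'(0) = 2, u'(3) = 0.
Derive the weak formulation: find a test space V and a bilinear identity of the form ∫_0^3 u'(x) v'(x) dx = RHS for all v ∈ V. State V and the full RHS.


V = H^1(0, 3) (v unrestricted at boundary; u is determined up to an additive constant); weak form: ∫_0^3 u'v' dx = ∫_0^3 (-2*x^2 + 3*x + 13/6) v dx − 2·v(0) for all v ∈ V.

Multiply both sides by a test function v and integrate from 0 to 3:
  ∫_0^3 −u''(x) v(x) dx = ∫_0^3 f(x) v(x) dx.
Integrate the LHS by parts once:
  ∫_0^3 −u'' v dx = −[u'(x) v(x)]_0^3 + ∫_0^3 u'(x) v'(x) dx.
Thus ∫_0^3 u'(x) v'(x) dx = ∫_0^3 f(x) v(x) dx + [u'(x) v(x)]_0^3.
Choose V so that boundary terms are either known or forced to vanish.
u has inhomogeneous Neumann u'(0) = 2, u'(3) = 0. [u' v]_0^3 = (0)·v(3) − (2)·v(0) = − 2·v(0). Take V = H^1(0, 3); boundary term becomes part of RHS.
Weak formulation: find u (satisfying any essential BC) such that ∫_0^3 u'(x) v'(x) dx = ∫_0^3 f v dx − 2·v(0) for all v ∈ V (Neumann data are natural BCs: they enter the RHS as boundary terms).
Substituting f(x) = -2*x^2 + 3*x + 13/6, the right-hand side is ∫_0^3 (-2*x^2 + 3*x + 13/6) v dx − 2·v(0).
Compatibility check (pure Neumann): taking v ≡ 1 ∈ V gives 0 = ∫_0^3 f dx + (0) − (2), i.e. ∫_0^3 f dx must equal u'(0) − u'(3) = 2. Indeed ∫_0^3 (-2*x^2 + 3*x + 13/6) dx = 2, so the data are compatible. The solution is then unique only up to an additive constant (fix it e.g. by requiring ∫_0^3 u dx = 0).
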